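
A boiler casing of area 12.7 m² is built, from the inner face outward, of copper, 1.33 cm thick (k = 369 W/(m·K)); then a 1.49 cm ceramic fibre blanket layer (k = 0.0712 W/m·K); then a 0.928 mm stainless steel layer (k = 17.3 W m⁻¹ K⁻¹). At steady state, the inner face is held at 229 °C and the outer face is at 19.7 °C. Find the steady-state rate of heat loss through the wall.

Resistance network (inner→outer):
  R_copper = L/(kA) = 0.0133/(369·12.7) = 2.838×10^-6 K/W
  R_ceramic fibre blanket = L/(kA) = 0.0149/(0.0712·12.7) = 0.01648 K/W
  R_stainless steel = L/(kA) = 9.28×10^-4/(17.3·12.7) = 4.224×10^-6 K/W
ΣR = 2.838×10^-6 + 0.01648 + 4.224×10^-6 = 0.01649 K/W
Q = ΔT/ΣR = (229 °C − 19.7 °C)/0.01649 = 12700 W

Q = 12700 W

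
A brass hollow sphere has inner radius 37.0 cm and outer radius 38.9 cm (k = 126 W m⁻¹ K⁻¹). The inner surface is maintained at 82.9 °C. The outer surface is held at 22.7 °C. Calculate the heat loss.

Q = 7.22×10^5 W

Q = 4πk·ΔT/(1/r₁ − 1/r₂) = 4π × 126 × 60.2 / (1/0.370 − 1/0.389) = 7.22×10^5 W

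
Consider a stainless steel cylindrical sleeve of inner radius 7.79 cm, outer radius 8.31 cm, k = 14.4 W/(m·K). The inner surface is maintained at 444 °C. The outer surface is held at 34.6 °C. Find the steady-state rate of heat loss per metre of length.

Q' = 2πk·ΔT/ln(r₂/r₁) = 2π × 14.4 × 409.4 / ln(0.0831/0.0779) = 5.73×10^5 W/m

Q' = 573 kW/m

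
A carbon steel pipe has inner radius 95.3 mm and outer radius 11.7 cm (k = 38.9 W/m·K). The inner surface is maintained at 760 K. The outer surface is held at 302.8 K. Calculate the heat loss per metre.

Q' = 5.45×10^5 W/m

Q' = 2πk·ΔT/ln(r₂/r₁) = 2π × 38.9 × 457.2 / ln(0.117/0.0953) = 5.45×10^5 W/m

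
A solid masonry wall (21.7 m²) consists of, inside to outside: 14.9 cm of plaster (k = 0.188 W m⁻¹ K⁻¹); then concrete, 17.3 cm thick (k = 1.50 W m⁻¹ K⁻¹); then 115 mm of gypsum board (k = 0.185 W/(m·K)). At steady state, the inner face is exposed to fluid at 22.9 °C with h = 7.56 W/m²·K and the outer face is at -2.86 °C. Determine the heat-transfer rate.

Q = 336 W

Resistance network (inner→outer):
  R_conv,in = 1/(hA) = 1/(7.56·21.7) = 0.006096 K/W
  R_plaster = L/(kA) = 0.149/(0.188·21.7) = 0.03652 K/W
  R_concrete = L/(kA) = 0.173/(1.50·21.7) = 0.005315 K/W
  R_gypsum board = L/(kA) = 0.115/(0.185·21.7) = 0.02865 K/W
ΣR = 0.006096 + 0.03652 + 0.005315 + 0.02865 = 0.07658 K/W
Q = ΔT/ΣR = (22.9 °C − -2.86 °C)/0.07658 = 336 W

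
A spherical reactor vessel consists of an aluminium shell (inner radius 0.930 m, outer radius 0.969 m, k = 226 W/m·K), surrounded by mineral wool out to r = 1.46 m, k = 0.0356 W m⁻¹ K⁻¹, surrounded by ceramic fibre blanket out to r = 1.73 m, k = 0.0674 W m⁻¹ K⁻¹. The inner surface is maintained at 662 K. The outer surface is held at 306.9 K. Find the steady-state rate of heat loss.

Series thermal resistances, inner to outer:
  R_aluminium = (1/0.930 − 1/0.969)/(4πk) = 0.04328/(4π·226) = 1.524×10^-5 K/W
  R_mineral wool = (1/0.969 − 1/1.46)/(4πk) = 0.3471/(4π·0.0356) = 0.7758 K/W
  R_ceramic fibre blanket = (1/1.46 − 1/1.73)/(4πk) = 0.1069/(4π·0.0674) = 0.1262 K/W
ΣR = 1.524×10^-5 + 0.7758 + 0.1262 = 0.9020 K/W
Q = ΔT/ΣR = (662 K − 306.9 K)/0.9020 = 394 W

Q = 394 W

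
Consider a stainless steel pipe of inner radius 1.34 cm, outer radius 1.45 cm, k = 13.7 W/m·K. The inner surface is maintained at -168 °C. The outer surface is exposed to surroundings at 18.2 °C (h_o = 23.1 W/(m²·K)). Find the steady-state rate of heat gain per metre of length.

Series thermal resistances, inner to outer:
  R'_stainless steel = ln(0.0145/0.0134)/(2πk) = 0.07889/(2π·13.7) = 9.165×10^-4 m·K/W
  R'_conv,out = 1/(2πr h) = 1/(2π·0.0145·23.1) = 0.4752 m·K/W
ΣR = 9.165×10^-4 + 0.4752 = 0.4761 m·K/W
Q' = ΔT/ΣR = (-168 °C − 18.2 °C)/0.4761 = -391 W/m
(Negative Q' ⇒ heat flows inward; heat gain = 391 W/m.)

Q' = 391 W/m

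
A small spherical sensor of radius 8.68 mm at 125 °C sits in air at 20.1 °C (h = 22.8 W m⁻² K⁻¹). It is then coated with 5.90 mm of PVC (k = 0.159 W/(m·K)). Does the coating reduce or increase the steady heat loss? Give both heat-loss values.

Critical radius for a sphere: r_cr = 2k/h = 0.0139 m = 1.39 cm.
Outer radius after coating: r₂ = 0.00868 + 0.00590 = 0.01458 m.
r₁ < r_cr < r₂: heat loss rises to a maximum at r_cr then falls. Whether the coating helps depends on whether Q(r₂) has dropped back below Q(r₁).
Bare: R = 1/(4πr₁²h) = 46.33 K/W; Q = 104.9/46.33 = 2.26 W.
Coated: R = R_cond + R_conv = 39.75 K/W; Q = 104.9/39.75 = 2.64 W.

increases: 2.26 → 2.64 W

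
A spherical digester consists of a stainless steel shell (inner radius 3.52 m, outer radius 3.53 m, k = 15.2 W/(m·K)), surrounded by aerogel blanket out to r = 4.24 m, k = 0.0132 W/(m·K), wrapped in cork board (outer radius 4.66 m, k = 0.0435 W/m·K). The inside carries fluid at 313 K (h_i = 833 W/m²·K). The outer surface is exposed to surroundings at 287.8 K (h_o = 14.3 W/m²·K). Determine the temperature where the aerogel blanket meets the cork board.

T = 290.8 K

Resistance network (inner→outer):
  R_conv,in = 1/(4πr²h) = 1/(4π·3.52²·833) = 7.710×10^-6 K/W
  R_stainless steel = (1/3.52 − 1/3.53)/(4πk) = 8.048×10^-4/(4π·15.2) = 4.213×10^-6 K/W
  R_aerogel blanket = (1/3.53 − 1/4.24)/(4πk) = 0.04744/(4π·0.0132) = 0.2860 K/W
  R_cork board = (1/4.24 − 1/4.66)/(4πk) = 0.02126/(4π·0.0435) = 0.03889 K/W
  R_conv,out = 1/(4πr²h) = 1/(4π·4.66²·14.3) = 2.563×10^-4 K/W
ΣR = 7.710×10^-6 + 4.213×10^-6 + 0.2860 + 0.03889 + 2.563×10^-4 = 0.3252 K/W
Q = ΔT/ΣR = (313 K − 287.8 K)/0.3252 = 77.49 W
From the inner boundary to the aerogel blanket/cork board interface, ΣR_partial = 0.2860 K/W.
T_interface = T_in − Q·ΣR_partial = 313 K − (77.49)(0.2860) = 290.8 K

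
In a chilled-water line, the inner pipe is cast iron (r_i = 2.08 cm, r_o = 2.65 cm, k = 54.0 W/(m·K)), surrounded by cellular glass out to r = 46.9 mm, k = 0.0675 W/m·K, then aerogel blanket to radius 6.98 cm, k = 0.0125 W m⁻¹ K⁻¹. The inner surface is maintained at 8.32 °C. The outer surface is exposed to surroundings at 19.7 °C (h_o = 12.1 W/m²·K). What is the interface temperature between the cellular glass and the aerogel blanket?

T = 10.6 °C

Resistance network (inner→outer):
  R'_cast iron = ln(0.0265/0.0208)/(2πk) = 0.2422/(2π·54.0) = 7.138×10^-4 m·K/W
  R'_cellular glass = ln(0.0469/0.0265)/(2πk) = 0.5709/(2π·0.0675) = 1.346 m·K/W
  R'_aerogel blanket = ln(0.0698/0.0469)/(2πk) = 0.3976/(2π·0.0125) = 5.063 m·K/W
  R'_conv,out = 1/(2πr h) = 1/(2π·0.0698·12.1) = 0.1884 m·K/W
ΣR = 7.138×10^-4 + 1.346 + 5.063 + 0.1884 = 6.598 m·K/W
Q' = ΔT/ΣR = (8.32 °C − 19.7 °C)/6.598 = -1.725 W/m
From the inner boundary to the cellular glass/aerogel blanket interface, ΣR_partial = 1.347 m·K/W.
T_interface = T_in − Q'·ΣR_partial = 8.32 °C − (-1.725)(1.347) = 10.6 °C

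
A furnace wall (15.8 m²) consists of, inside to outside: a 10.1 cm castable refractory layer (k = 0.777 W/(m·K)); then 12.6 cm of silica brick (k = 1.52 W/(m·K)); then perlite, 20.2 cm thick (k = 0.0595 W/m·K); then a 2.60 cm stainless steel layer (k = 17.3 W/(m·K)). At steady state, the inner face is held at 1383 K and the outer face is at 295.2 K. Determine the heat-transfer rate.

Q = 4.76 kW

Series thermal resistances, inner to outer:
  R_castable refractory = L/(kA) = 0.101/(0.777·15.8) = 0.008227 K/W
  R_silica brick = L/(kA) = 0.126/(1.52·15.8) = 0.005247 K/W
  R_perlite = L/(kA) = 0.202/(0.0595·15.8) = 0.2149 K/W
  R_stainless steel = L/(kA) = 0.0260/(17.3·15.8) = 9.512×10^-5 K/W
ΣR = 0.008227 + 0.005247 + 0.2149 + 9.512×10^-5 = 0.2285 K/W
Q = ΔT/ΣR = (1383 K − 295.2 K)/0.2285 = 4760 W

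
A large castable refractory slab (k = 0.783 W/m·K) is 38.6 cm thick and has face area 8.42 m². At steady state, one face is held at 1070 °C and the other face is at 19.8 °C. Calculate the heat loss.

Q = kA·ΔT/L = 0.783 × 8.42 × |1070 °C − 19.8 °C| / 0.386 = 17900 W

Q = 17900 W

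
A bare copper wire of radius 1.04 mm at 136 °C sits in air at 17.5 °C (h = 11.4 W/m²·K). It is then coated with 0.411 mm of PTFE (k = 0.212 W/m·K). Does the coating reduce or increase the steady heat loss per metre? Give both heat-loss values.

increases: 8.83 → 12.0 W/m

Critical radius for a cylinder: r_cr = k/h = 0.0186 m = 1.86 cm.
Outer radius after coating: r₂ = 0.00104 + 4.11×10^-4 = 0.001451 m.
Since r₁ < r_cr and r₂ ≤ r_cr, the coating moves toward the maximum at r_cr — heat loss rises.
Bare: R = 1/(2πr₁h) = 13.42 m·K/W; Q = 118.5/13.42 = 8.83 W/m.
Coated: R = R_cond + R_conv = 9.872 m·K/W; Q = 118.5/9.872 = 12.0 W/m.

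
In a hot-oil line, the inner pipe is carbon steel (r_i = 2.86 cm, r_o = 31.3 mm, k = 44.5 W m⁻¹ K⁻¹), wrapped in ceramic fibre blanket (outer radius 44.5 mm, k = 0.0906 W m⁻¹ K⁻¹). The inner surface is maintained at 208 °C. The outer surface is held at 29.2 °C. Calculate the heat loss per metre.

Q' = 289 W/m

Resistance network (inner→outer):
  R'_carbon steel = ln(0.0313/0.0286)/(2πk) = 0.09021/(2π·44.5) = 3.226×10^-4 m·K/W
  R'_ceramic fibre blanket = ln(0.0445/0.0313)/(2πk) = 0.3519/(2π·0.0906) = 0.6181 m·K/W
ΣR = 3.226×10^-4 + 0.6181 = 0.6184 m·K/W
Q' = ΔT/ΣR = (208 °C − 29.2 °C)/0.6184 = 289 W/m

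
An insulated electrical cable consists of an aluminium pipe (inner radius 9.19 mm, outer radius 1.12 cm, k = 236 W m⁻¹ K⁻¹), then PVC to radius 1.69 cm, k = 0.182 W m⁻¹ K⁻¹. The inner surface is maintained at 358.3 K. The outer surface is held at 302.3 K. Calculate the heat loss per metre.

Series thermal resistances, inner to outer:
  R'_aluminium = ln(0.0112/0.00919)/(2πk) = 0.1978/(2π·236) = 1.334×10^-4 m·K/W
  R'_PVC = ln(0.0169/0.0112)/(2πk) = 0.4114/(2π·0.182) = 0.3598 m·K/W
ΣR = 1.334×10^-4 + 0.3598 = 0.3599 m·K/W
Q' = ΔT/ΣR = (358.3 K − 302.3 K)/0.3599 = 156 W/m

Q' = 156 W/m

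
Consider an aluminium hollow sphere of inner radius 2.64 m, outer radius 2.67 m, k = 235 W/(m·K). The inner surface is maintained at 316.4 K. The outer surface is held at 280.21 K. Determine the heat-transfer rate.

Q = 2.51×10^7 W

Q = 4πk·ΔT/(1/r₁ − 1/r₂) = 4π × 235 × 36.19 / (1/2.64 − 1/2.67) = 2.51×10^7 W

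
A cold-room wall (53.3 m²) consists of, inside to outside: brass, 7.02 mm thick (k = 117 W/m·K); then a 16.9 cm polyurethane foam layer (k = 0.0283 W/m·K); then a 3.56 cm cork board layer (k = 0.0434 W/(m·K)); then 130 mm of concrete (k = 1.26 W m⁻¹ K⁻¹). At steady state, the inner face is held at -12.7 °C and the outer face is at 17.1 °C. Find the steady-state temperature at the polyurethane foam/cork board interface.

T = 13.1 °C

Series thermal resistances, inner to outer:
  R_brass = L/(kA) = 0.00702/(117·53.3) = 1.126×10^-6 K/W
  R_polyurethane foam = L/(kA) = 0.169/(0.0283·53.3) = 0.1120 K/W
  R_cork board = L/(kA) = 0.0356/(0.0434·53.3) = 0.01539 K/W
  R_concrete = L/(kA) = 0.130/(1.26·53.3) = 0.001936 K/W
ΣR = 1.126×10^-6 + 0.1120 + 0.01539 + 0.001936 = 0.1293 K/W
Q = ΔT/ΣR = (-12.7 °C − 17.1 °C)/0.1293 = -230.5 W
From the inner boundary to the polyurethane foam/cork board interface, ΣR_partial = 0.1120 K/W.
T_interface = T_in − Q·ΣR_partial = -12.7 °C − (-230.5)(0.1120) = 13.1 °C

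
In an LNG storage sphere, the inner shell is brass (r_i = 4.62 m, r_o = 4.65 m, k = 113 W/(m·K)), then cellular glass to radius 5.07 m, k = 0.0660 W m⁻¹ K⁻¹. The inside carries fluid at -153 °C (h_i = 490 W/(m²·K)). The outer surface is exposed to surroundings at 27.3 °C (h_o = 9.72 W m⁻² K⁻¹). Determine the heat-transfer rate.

Treat each layer as a resistance in series:
  R_conv,in = 1/(4πr²h) = 1/(4π·4.62²·490) = 7.609×10^-6 K/W
  R_brass = (1/4.62 − 1/4.65)/(4πk) = 0.001396/(4π·113) = 9.834×10^-7 K/W
  R_cellular glass = (1/4.65 − 1/5.07)/(4πk) = 0.01782/(4π·0.0660) = 0.02148 K/W
  R_conv,out = 1/(4πr²h) = 1/(4π·5.07²·9.72) = 3.185×10^-4 K/W
ΣR = 7.609×10^-6 + 9.834×10^-7 + 0.02148 + 3.185×10^-4 = 0.02181 K/W
Q = ΔT/ΣR = (-153 °C − 27.3 °C)/0.02181 = -8270 W
(Negative Q ⇒ heat flows inward; heat gain = 8270 W.)

Q = 8.27 kW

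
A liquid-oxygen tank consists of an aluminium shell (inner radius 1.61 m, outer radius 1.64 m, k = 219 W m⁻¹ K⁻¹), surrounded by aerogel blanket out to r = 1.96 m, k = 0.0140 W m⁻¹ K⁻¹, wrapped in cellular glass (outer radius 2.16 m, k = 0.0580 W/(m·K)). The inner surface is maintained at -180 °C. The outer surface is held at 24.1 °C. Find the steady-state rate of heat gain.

Q = 324 W

Treat each layer as a resistance in series:
  R_aluminium = (1/1.61 − 1/1.64)/(4πk) = 0.01136/(4π·219) = 4.129×10^-6 K/W
  R_aerogel blanket = (1/1.64 − 1/1.96)/(4πk) = 0.09955/(4π·0.0140) = 0.5659 K/W
  R_cellular glass = (1/1.96 − 1/2.16)/(4πk) = 0.04724/(4π·0.0580) = 0.06482 K/W
ΣR = 4.129×10^-6 + 0.5659 + 0.06482 = 0.6307 K/W
Q = ΔT/ΣR = (-180 °C − 24.1 °C)/0.6307 = -324 W
(Negative Q ⇒ heat flows inward; heat gain = 324 W.)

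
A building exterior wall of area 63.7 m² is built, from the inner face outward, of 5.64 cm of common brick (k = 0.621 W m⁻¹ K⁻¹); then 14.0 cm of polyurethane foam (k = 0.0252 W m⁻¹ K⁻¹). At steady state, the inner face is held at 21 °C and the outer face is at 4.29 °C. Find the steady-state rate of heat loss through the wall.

Q = 189 W

Series thermal resistances, inner to outer:
  R_common brick = L/(kA) = 0.0564/(0.621·63.7) = 0.001426 K/W
  R_polyurethane foam = L/(kA) = 0.140/(0.0252·63.7) = 0.08721 K/W
ΣR = 0.001426 + 0.08721 = 0.08864 K/W
Q = ΔT/ΣR = (21 °C − 4.29 °C)/0.08864 = 189 W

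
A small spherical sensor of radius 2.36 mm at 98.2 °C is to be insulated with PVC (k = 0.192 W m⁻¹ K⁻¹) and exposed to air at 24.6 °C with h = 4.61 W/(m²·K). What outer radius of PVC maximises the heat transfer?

For a sphere, r_cr = 2k_ins/h = 2·0.192/4.61 = 0.0833 m = 8.33 cm

r_cr = 8.33 cm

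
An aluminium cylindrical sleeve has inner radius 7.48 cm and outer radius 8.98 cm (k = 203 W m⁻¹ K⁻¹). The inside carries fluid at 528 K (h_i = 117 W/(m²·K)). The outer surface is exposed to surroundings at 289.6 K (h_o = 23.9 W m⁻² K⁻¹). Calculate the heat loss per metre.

Q' = 2.58 kW/m

Treat each layer as a resistance in series:
  R'_conv,in = 1/(2πr h) = 1/(2π·0.0748·117) = 0.01819 m·K/W
  R'_aluminium = ln(0.0898/0.0748)/(2πk) = 0.1828/(2π·203) = 1.433×10^-4 m·K/W
  R'_conv,out = 1/(2πr h) = 1/(2π·0.0898·23.9) = 0.07416 m·K/W
ΣR = 0.01819 + 1.433×10^-4 + 0.07416 = 0.09249 m·K/W
Q' = ΔT/ΣR = (528 K − 289.6 K)/0.09249 = 2580 W/m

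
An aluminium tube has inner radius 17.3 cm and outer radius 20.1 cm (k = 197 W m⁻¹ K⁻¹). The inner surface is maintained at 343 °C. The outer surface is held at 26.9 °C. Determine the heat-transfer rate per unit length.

Q' = 2.61×10^6 W/m

Q' = 2πk·ΔT/ln(r₂/r₁) = 2π × 197 × 316.1 / ln(0.201/0.173) = 2.61×10^6 W/m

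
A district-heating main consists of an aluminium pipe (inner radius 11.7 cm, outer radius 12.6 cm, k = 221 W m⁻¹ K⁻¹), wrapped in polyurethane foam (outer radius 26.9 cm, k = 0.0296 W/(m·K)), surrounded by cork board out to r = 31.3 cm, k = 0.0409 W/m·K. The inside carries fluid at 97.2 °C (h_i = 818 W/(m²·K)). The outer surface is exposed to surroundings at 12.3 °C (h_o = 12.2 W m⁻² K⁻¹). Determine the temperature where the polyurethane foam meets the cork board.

T = 23.7 °C

Series thermal resistances, inner to outer:
  R'_conv,in = 1/(2πr h) = 1/(2π·0.117·818) = 0.001663 m·K/W
  R'_aluminium = ln(0.126/0.117)/(2πk) = 0.07411/(2π·221) = 5.337×10^-5 m·K/W
  R'_polyurethane foam = ln(0.269/0.126)/(2πk) = 0.7584/(2π·0.0296) = 4.078 m·K/W
  R'_cork board = ln(0.313/0.269)/(2πk) = 0.1515/(2π·0.0409) = 0.5895 m·K/W
  R'_conv,out = 1/(2πr h) = 1/(2π·0.313·12.2) = 0.04168 m·K/W
ΣR = 0.001663 + 5.337×10^-5 + 4.078 + 0.5895 + 0.04168 = 4.711 m·K/W
Q' = ΔT/ΣR = (97.2 °C − 12.3 °C)/4.711 = 18.02 W/m
From the inner boundary to the polyurethane foam/cork board interface, ΣR_partial = 4.080 m·K/W.
T_interface = T_in − Q'·ΣR_partial = 97.2 °C − (18.02)(4.080) = 23.7 °C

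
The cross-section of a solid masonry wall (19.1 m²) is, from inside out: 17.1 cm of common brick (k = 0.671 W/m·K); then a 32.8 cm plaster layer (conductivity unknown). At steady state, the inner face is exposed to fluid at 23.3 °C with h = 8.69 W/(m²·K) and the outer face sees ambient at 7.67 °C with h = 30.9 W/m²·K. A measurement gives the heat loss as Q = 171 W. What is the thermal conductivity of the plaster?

k = 0.244 W/m·K

ΣR = ΔT/Q = |23.3 − 7.67|/171 = 0.09140 K/W
Known resistances:
  R_conv,in = 1/(hA) = 1/(8.69·19.1) = 0.006025 K/W
  R_common brick = L/(kA) = 0.171/(0.671·19.1) = 0.01334 K/W
  R_conv,out = 1/(hA) = 1/(30.9·19.1) = 0.001694 K/W
R_plaster = ΣR − ΣR_known = 0.09140 − 0.02106 = 0.07034 K/W
L/(kA) = 0.07034 ⇒ k = 0.328/(0.07034·19.1) = 0.244 W/m·K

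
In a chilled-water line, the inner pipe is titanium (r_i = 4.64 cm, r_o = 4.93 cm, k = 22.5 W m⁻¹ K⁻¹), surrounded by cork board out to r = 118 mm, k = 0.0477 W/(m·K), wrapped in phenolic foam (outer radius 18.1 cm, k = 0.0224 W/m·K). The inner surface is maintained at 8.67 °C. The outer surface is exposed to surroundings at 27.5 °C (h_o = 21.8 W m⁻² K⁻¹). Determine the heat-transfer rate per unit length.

Treat each layer as a resistance in series:
  R'_titanium = ln(0.0493/0.0464)/(2πk) = 0.06062/(2π·22.5) = 4.288×10^-4 m·K/W
  R'_cork board = ln(0.118/0.0493)/(2πk) = 0.8728/(2π·0.0477) = 2.912 m·K/W
  R'_phenolic foam = ln(0.181/0.118)/(2πk) = 0.4278/(2π·0.0224) = 3.040 m·K/W
  R'_conv,out = 1/(2πr h) = 1/(2π·0.181·21.8) = 0.04034 m·K/W
ΣR = 4.288×10^-4 + 2.912 + 3.040 + 0.04034 = 5.993 m·K/W
Q' = ΔT/ΣR = (8.67 °C − 27.5 °C)/5.993 = -3.14 W/m
(Negative Q' ⇒ heat flows inward; heat gain = 3.14 W/m.)

Q' = 3.14 W/m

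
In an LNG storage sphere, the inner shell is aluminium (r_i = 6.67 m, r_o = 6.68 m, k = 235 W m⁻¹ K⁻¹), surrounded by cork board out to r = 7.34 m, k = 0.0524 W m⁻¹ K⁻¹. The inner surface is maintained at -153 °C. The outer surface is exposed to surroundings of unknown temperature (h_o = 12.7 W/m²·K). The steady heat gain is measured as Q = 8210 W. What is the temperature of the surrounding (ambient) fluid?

Sum the resistances:
  R_aluminium = (1/6.67 − 1/6.68)/(4πk) = 2.244×10^-4/(4π·235) = 7.600×10^-8 K/W
  R_cork board = (1/6.68 − 1/7.34)/(4πk) = 0.01346/(4π·0.0524) = 0.02044 K/W
  R_conv,out = 1/(4πr²h) = 1/(4π·7.34²·12.7) = 1.163×10^-4 K/W
ΣR = 0.02056 K/W
ΔT = Q·ΣR = 8210 × 0.02056 = 168.8 K
Heat flows inward, so T_out = T_in + ΔT = -153 + 168.8 = 15.8 °C

T_out = 15.8 °C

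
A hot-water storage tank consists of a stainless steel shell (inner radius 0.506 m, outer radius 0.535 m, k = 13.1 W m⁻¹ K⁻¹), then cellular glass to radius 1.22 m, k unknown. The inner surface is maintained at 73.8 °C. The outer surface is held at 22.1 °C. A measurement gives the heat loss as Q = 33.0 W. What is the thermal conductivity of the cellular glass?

ΣR = ΔT/Q = |73.8 − 22.1|/33.0 = 1.567 K/W
Known resistances:
  R_stainless steel = (1/0.506 − 1/0.535)/(4πk) = 0.1071/(4π·13.1) = 6.507×10^-4 K/W
R_cellular glass = ΣR − ΣR_known = 1.567 − 6.507×10^-4 = 1.566 K/W
(1/r₁−1/r₂)/(4πk) = 1.566 ⇒ k = 1.049/(4π·1.566) = 0.0533 W/m·K

k = 0.0533 W/m·K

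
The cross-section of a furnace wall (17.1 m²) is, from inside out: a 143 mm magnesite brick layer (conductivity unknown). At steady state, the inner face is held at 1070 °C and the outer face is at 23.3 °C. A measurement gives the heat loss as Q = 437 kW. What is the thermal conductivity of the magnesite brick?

k = 3.49 W/m·K

ΣR = ΔT/Q = |1070 − 23.3|/4.37×10^5 = 0.002395 K/W
L/(kA) = 0.002395 ⇒ k = 0.143/(0.002395·17.1) = 3.49 W/m·K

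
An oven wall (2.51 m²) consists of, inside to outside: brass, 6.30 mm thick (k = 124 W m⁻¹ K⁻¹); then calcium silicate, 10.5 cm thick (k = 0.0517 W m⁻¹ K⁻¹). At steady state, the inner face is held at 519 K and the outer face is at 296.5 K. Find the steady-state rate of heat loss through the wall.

Q = 275 W

Series thermal resistances, inner to outer:
  R_brass = L/(kA) = 0.00630/(124·2.51) = 2.024×10^-5 K/W
  R_calcium silicate = L/(kA) = 0.105/(0.0517·2.51) = 0.8091 K/W
ΣR = 2.024×10^-5 + 0.8091 = 0.8091 K/W
Q = ΔT/ΣR = (519 K − 296.5 K)/0.8091 = 275 W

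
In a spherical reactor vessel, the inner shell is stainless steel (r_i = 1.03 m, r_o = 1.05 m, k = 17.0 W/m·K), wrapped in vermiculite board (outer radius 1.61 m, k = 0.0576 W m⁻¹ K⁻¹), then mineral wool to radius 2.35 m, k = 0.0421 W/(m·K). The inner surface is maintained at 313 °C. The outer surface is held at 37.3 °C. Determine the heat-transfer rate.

Q = 333 W

Series thermal resistances, inner to outer:
  R_stainless steel = (1/1.03 − 1/1.05)/(4πk) = 0.01849/(4π·17.0) = 8.657×10^-5 K/W
  R_vermiculite board = (1/1.05 − 1/1.61)/(4πk) = 0.3313/(4π·0.0576) = 0.4577 K/W
  R_mineral wool = (1/1.61 − 1/2.35)/(4πk) = 0.1956/(4π·0.0421) = 0.3697 K/W
ΣR = 8.657×10^-5 + 0.4577 + 0.3697 = 0.8275 K/W
Q = ΔT/ΣR = (313 °C − 37.3 °C)/0.8275 = 333 W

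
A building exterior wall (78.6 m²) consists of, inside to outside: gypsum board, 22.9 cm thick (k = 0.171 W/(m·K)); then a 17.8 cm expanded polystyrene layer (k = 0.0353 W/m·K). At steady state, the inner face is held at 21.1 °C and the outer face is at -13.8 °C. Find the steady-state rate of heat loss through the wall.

Q = 430 W

Treat each layer as a resistance in series:
  R_gypsum board = L/(kA) = 0.229/(0.171·78.6) = 0.01704 K/W
  R_expanded polystyrene = L/(kA) = 0.178/(0.0353·78.6) = 0.06415 K/W
ΣR = 0.01704 + 0.06415 = 0.08119 K/W
Q = ΔT/ΣR = (21.1 °C − -13.8 °C)/0.08119 = 430 W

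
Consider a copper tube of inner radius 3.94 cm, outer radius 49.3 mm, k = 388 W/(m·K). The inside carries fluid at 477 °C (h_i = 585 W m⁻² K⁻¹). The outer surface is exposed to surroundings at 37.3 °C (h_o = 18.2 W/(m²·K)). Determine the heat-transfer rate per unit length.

Q' = 2380 W/m

Treat each layer as a resistance in series:
  R'_conv,in = 1/(2πr h) = 1/(2π·0.0394·585) = 0.006905 m·K/W
  R'_copper = ln(0.0493/0.0394)/(2πk) = 0.2242/(2π·388) = 9.195×10^-5 m·K/W
  R'_conv,out = 1/(2πr h) = 1/(2π·0.0493·18.2) = 0.1774 m·K/W
ΣR = 0.006905 + 9.195×10^-5 + 0.1774 = 0.1844 m·K/W
Q' = ΔT/ΣR = (477 °C − 37.3 °C)/0.1844 = 2380 W/m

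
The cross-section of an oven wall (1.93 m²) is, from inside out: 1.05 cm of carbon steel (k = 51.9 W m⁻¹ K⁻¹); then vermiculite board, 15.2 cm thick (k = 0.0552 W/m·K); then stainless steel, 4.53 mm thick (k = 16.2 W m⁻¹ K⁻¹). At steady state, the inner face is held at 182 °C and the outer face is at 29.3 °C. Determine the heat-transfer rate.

Q = 107 W

Treat each layer as a resistance in series:
  R_carbon steel = L/(kA) = 0.0105/(51.9·1.93) = 1.048×10^-4 K/W
  R_vermiculite board = L/(kA) = 0.152/(0.0552·1.93) = 1.427 K/W
  R_stainless steel = L/(kA) = 0.00453/(16.2·1.93) = 1.449×10^-4 K/W
ΣR = 1.048×10^-4 + 1.427 + 1.449×10^-4 = 1.427 K/W
Q = ΔT/ΣR = (182 °C − 29.3 °C)/1.427 = 107 W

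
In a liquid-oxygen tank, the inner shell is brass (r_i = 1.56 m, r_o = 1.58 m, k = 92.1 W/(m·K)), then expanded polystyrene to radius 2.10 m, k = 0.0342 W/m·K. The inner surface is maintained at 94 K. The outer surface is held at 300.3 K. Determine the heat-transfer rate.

Q = 566 W

Series thermal resistances, inner to outer:
  R_brass = (1/1.56 − 1/1.58)/(4πk) = 0.008114/(4π·92.1) = 7.011×10^-6 K/W
  R_expanded polystyrene = (1/1.58 − 1/2.10)/(4πk) = 0.1567/(4π·0.0342) = 0.3647 K/W
ΣR = 7.011×10^-6 + 0.3647 = 0.3647 K/W
Q = ΔT/ΣR = (94 K − 300.3 K)/0.3647 = -566 W
(Negative Q ⇒ heat flows inward; heat gain = 566 W.)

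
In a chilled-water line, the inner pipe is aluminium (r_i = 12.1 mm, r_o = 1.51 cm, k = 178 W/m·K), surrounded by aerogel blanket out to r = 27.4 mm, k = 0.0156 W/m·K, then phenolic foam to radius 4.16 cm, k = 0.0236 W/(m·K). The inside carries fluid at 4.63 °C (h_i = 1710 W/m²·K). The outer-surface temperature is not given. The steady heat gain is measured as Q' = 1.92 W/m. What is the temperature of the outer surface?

T_out = 21.7 °C

Series resistances:
  R'_conv,in = 1/(2πr h) = 1/(2π·0.0121·1710) = 0.007692 m·K/W
  R'_aluminium = ln(0.0151/0.0121)/(2πk) = 0.2215/(2π·178) = 1.980×10^-4 m·K/W
  R'_aerogel blanket = ln(0.0274/0.0151)/(2πk) = 0.5958/(2π·0.0156) = 6.079 m·K/W
  R'_phenolic foam = ln(0.0416/0.0274)/(2πk) = 0.4176/(2π·0.0236) = 2.816 m·K/W
ΣR = 8.903 m·K/W
ΔT = Q'·ΣR = 1.92 × 8.903 = 17.09 K
Heat flows inward, so T_out = T_in + ΔT = 4.63 + 17.09 = 21.7 °C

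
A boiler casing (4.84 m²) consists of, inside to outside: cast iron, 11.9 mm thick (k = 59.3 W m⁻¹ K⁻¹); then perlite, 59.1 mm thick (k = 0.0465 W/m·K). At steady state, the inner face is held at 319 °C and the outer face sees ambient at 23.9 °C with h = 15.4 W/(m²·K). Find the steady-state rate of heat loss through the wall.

Q = 1070 W

Treat each layer as a resistance in series:
  R_cast iron = L/(kA) = 0.0119/(59.3·4.84) = 4.146×10^-5 K/W
  R_perlite = L/(kA) = 0.0591/(0.0465·4.84) = 0.2626 K/W
  R_conv,out = 1/(hA) = 1/(15.4·4.84) = 0.01342 K/W
ΣR = 4.146×10^-5 + 0.2626 + 0.01342 = 0.2761 K/W
Q = ΔT/ΣR = (319 °C − 23.9 °C)/0.2761 = 1070 W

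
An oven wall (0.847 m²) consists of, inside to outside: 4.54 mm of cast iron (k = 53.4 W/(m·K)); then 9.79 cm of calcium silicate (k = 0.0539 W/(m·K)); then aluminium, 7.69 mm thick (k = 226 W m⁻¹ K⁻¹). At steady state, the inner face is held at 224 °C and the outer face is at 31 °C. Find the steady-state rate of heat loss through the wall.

Q = 90.0 W

Resistance network (inner→outer):
  R_cast iron = L/(kA) = 0.00454/(53.4·0.847) = 1.004×10^-4 K/W
  R_calcium silicate = L/(kA) = 0.0979/(0.0539·0.847) = 2.144 K/W
  R_aluminium = L/(kA) = 0.00769/(226·0.847) = 4.017×10^-5 K/W
ΣR = 1.004×10^-4 + 2.144 + 4.017×10^-5 = 2.144 K/W
Q = ΔT/ΣR = (224 °C − 31 °C)/2.144 = 90.0 W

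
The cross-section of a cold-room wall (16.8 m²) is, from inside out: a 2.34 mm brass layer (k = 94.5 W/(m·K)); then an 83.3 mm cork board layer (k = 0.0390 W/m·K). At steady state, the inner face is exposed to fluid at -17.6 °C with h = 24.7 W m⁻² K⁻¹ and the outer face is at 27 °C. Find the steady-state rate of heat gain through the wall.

Resistance network (inner→outer):
  R_conv,in = 1/(hA) = 1/(24.7·16.8) = 0.002410 K/W
  R_brass = L/(kA) = 0.00234/(94.5·16.8) = 1.474×10^-6 K/W
  R_cork board = L/(kA) = 0.0833/(0.0390·16.8) = 0.1271 K/W
ΣR = 0.002410 + 1.474×10^-6 + 0.1271 = 0.1295 K/W
Q = ΔT/ΣR = (-17.6 °C − 27 °C)/0.1295 = -344 W
(Negative Q ⇒ heat flows inward; heat gain = 344 W.)

Q = 344 W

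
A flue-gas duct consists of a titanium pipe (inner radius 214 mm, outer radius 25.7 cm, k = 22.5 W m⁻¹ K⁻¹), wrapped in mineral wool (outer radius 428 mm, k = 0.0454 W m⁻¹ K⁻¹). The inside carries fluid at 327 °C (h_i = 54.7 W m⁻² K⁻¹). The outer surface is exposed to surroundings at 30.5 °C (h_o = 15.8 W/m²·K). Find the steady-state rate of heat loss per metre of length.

Treat each layer as a resistance in series:
  R'_conv,in = 1/(2πr h) = 1/(2π·0.214·54.7) = 0.01360 m·K/W
  R'_titanium = ln(0.257/0.214)/(2πk) = 0.1831/(2π·22.5) = 0.001295 m·K/W
  R'_mineral wool = ln(0.428/0.257)/(2πk) = 0.5100/(2π·0.0454) = 1.788 m·K/W
  R'_conv,out = 1/(2πr h) = 1/(2π·0.428·15.8) = 0.02354 m·K/W
ΣR = 0.01360 + 0.001295 + 1.788 + 0.02354 = 1.826 m·K/W
Q' = ΔT/ΣR = (327 °C − 30.5 °C)/1.826 = 162 W/m

Q' = 162 W/m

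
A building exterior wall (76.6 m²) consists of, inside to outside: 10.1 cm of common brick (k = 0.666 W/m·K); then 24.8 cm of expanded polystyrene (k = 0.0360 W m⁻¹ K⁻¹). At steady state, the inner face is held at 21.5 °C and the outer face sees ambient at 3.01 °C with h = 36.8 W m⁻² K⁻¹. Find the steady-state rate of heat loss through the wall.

Q = 200 W

Resistance network (inner→outer):
  R_common brick = L/(kA) = 0.101/(0.666·76.6) = 0.001980 K/W
  R_expanded polystyrene = L/(kA) = 0.248/(0.0360·76.6) = 0.08993 K/W
  R_conv,out = 1/(hA) = 1/(36.8·76.6) = 3.548×10^-4 K/W
ΣR = 0.001980 + 0.08993 + 3.548×10^-4 = 0.09226 K/W
Q = ΔT/ΣR = (21.5 °C − 3.01 °C)/0.09226 = 200 W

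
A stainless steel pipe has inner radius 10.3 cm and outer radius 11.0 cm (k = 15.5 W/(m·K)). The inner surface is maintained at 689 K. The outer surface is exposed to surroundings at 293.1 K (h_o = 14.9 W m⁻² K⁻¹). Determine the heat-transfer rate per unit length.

Q' = 4050 W/m

Series thermal resistances, inner to outer:
  R'_stainless steel = ln(0.110/0.103)/(2πk) = 0.06575/(2π·15.5) = 6.751×10^-4 m·K/W
  R'_conv,out = 1/(2πr h) = 1/(2π·0.110·14.9) = 0.09710 m·K/W
ΣR = 6.751×10^-4 + 0.09710 = 0.09778 m·K/W
Q' = ΔT/ΣR = (689 K − 293.1 K)/0.09778 = 4050 W/m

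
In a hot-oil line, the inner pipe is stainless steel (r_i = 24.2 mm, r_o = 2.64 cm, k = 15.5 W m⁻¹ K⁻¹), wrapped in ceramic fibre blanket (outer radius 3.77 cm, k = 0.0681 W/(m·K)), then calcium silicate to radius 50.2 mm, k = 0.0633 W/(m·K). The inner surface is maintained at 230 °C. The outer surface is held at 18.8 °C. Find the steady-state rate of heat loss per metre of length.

Q' = 136 W/m

Treat each layer as a resistance in series:
  R'_stainless steel = ln(0.0264/0.0242)/(2πk) = 0.08701/(2π·15.5) = 8.934×10^-4 m·K/W
  R'_ceramic fibre blanket = ln(0.0377/0.0264)/(2πk) = 0.3563/(2π·0.0681) = 0.8327 m·K/W
  R'_calcium silicate = ln(0.0502/0.0377)/(2πk) = 0.2864/(2π·0.0633) = 0.7200 m·K/W
ΣR = 8.934×10^-4 + 0.8327 + 0.7200 = 1.554 m·K/W
Q' = ΔT/ΣR = (230 °C − 18.8 °C)/1.554 = 136 W/m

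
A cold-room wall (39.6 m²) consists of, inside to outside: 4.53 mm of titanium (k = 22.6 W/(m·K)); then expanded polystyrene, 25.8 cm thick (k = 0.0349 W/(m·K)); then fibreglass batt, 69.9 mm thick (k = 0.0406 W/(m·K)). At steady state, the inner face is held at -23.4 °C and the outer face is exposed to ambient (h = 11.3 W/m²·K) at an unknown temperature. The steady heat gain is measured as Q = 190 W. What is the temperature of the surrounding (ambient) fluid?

T_out = 20.8 °C

Sum the resistances:
  R_titanium = L/(kA) = 0.00453/(22.6·39.6) = 5.062×10^-6 K/W
  R_expanded polystyrene = L/(kA) = 0.258/(0.0349·39.6) = 0.1867 K/W
  R_fibreglass batt = L/(kA) = 0.0699/(0.0406·39.6) = 0.04348 K/W
  R_conv,out = 1/(hA) = 1/(11.3·39.6) = 0.002235 K/W
ΣR = 0.2324 K/W
ΔT = Q·ΣR = 190 × 0.2324 = 44.16 K
Heat flows inward, so T_out = T_in + ΔT = -23.4 + 44.16 = 20.8 °C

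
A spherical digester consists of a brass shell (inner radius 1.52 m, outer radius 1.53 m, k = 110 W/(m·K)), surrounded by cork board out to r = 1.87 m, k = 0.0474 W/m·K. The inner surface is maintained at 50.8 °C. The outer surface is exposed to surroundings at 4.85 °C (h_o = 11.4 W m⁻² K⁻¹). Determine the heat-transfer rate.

Series thermal resistances, inner to outer:
  R_brass = (1/1.52 − 1/1.53)/(4πk) = 0.004300/(4π·110) = 3.111×10^-6 K/W
  R_cork board = (1/1.53 − 1/1.87)/(4πk) = 0.1188/(4π·0.0474) = 0.1995 K/W
  R_conv,out = 1/(4πr²h) = 1/(4π·1.87²·11.4) = 0.001996 K/W
ΣR = 3.111×10^-6 + 0.1995 + 0.001996 = 0.2015 K/W
Q = ΔT/ΣR = (50.8 °C − 4.85 °C)/0.2015 = 228 W

Q = 228 W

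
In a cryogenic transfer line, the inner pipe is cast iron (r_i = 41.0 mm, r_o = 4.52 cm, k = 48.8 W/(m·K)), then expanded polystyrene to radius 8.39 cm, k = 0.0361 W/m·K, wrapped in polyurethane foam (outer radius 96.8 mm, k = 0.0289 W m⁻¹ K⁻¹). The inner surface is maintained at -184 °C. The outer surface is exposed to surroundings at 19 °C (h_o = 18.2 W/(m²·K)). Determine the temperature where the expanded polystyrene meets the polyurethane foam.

Resistance network (inner→outer):
  R'_cast iron = ln(0.0452/0.0410)/(2πk) = 0.09753/(2π·48.8) = 3.181×10^-4 m·K/W
  R'_expanded polystyrene = ln(0.0839/0.0452)/(2πk) = 0.6185/(2π·0.0361) = 2.727 m·K/W
  R'_polyurethane foam = ln(0.0968/0.0839)/(2πk) = 0.1430/(2π·0.0289) = 0.7876 m·K/W
  R'_conv,out = 1/(2πr h) = 1/(2π·0.0968·18.2) = 0.09034 m·K/W
ΣR = 3.181×10^-4 + 2.727 + 0.7876 + 0.09034 = 3.605 m·K/W
Q' = ΔT/ΣR = (-184 °C − 19 °C)/3.605 = -56.31 W/m
From the inner boundary to the expanded polystyrene/polyurethane foam interface, ΣR_partial = 2.727 m·K/W.
T_interface = T_in − Q'·ΣR_partial = -184 °C − (-56.31)(2.727) = -30.4 °C

T = -30.4 °C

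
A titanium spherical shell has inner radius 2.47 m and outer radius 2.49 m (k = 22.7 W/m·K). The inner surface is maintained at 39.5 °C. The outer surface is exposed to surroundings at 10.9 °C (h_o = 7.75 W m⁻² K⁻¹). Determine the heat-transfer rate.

Treat each layer as a resistance in series:
  R_titanium = (1/2.47 − 1/2.49)/(4πk) = 0.003252/(4π·22.7) = 1.140×10^-5 K/W
  R_conv,out = 1/(4πr²h) = 1/(4π·2.49²·7.75) = 0.001656 K/W
ΣR = 1.140×10^-5 + 0.001656 = 0.001667 K/W
Q = ΔT/ΣR = (39.5 °C − 10.9 °C)/0.001667 = 17200 W

Q = 17.2 kW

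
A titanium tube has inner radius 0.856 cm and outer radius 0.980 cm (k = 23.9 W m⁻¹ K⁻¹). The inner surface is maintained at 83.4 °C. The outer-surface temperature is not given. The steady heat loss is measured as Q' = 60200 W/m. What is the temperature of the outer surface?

T_out = 29.2 °C

Sum the resistances:
  R'_titanium = ln(0.00980/0.00856)/(2πk) = 0.1353/(2π·23.9) = 9.009×10^-4 m·K/W
ΣR = 9.009×10^-4 m·K/W
ΔT = Q'·ΣR = 60200 × 9.009×10^-4 = 54.23 K
Heat flows outward, so T_out = T_in − ΔT = 83.4 − 54.23 = 29.2 °C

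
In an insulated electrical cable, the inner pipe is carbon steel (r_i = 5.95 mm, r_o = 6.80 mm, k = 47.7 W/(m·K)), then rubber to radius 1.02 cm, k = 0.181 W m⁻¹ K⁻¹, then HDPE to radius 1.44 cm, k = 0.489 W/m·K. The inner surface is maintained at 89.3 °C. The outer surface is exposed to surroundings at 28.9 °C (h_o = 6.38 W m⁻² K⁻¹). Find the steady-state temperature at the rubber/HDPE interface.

T = 79.5 °C

Treat each layer as a resistance in series:
  R'_carbon steel = ln(0.00680/0.00595)/(2πk) = 0.1335/(2π·47.7) = 4.455×10^-4 m·K/W
  R'_rubber = ln(0.0102/0.00680)/(2πk) = 0.4055/(2π·0.181) = 0.3565 m·K/W
  R'_HDPE = ln(0.0144/0.0102)/(2πk) = 0.3448/(2π·0.489) = 0.1122 m·K/W
  R'_conv,out = 1/(2πr h) = 1/(2π·0.0144·6.38) = 1.732 m·K/W
ΣR = 4.455×10^-4 + 0.3565 + 0.1122 + 1.732 = 2.201 m·K/W
Q' = ΔT/ΣR = (89.3 °C − 28.9 °C)/2.201 = 27.44 W/m
From the inner boundary to the rubber/HDPE interface, ΣR_partial = 0.3569 m·K/W.
T_interface = T_in − Q'·ΣR_partial = 89.3 °C − (27.44)(0.3569) = 79.5 °C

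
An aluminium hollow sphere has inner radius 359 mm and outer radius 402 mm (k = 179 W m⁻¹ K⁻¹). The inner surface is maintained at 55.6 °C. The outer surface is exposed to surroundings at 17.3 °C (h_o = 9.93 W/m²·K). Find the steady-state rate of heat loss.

Q = 770 W

Series thermal resistances, inner to outer:
  R_aluminium = (1/0.359 − 1/0.402)/(4πk) = 0.2980/(4π·179) = 1.325×10^-4 K/W
  R_conv,out = 1/(4πr²h) = 1/(4π·0.402²·9.93) = 0.04959 K/W
ΣR = 1.325×10^-4 + 0.04959 = 0.04972 K/W
Q = ΔT/ΣR = (55.6 °C − 17.3 °C)/0.04972 = 770 W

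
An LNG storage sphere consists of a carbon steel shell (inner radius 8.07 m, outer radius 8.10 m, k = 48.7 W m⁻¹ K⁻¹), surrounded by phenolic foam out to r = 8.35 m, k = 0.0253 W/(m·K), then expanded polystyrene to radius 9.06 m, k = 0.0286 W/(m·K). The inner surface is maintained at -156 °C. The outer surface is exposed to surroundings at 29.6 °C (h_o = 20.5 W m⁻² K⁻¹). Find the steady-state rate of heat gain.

Treat each layer as a resistance in series:
  R_carbon steel = (1/8.07 − 1/8.10)/(4πk) = 4.589×10^-4/(4π·48.7) = 7.499×10^-7 K/W
  R_phenolic foam = (1/8.10 − 1/8.35)/(4πk) = 0.003696/(4π·0.0253) = 0.01163 K/W
  R_expanded polystyrene = (1/8.35 − 1/9.06)/(4πk) = 0.009385/(4π·0.0286) = 0.02611 K/W
  R_conv,out = 1/(4πr²h) = 1/(4π·9.06²·20.5) = 4.729×10^-5 K/W
ΣR = 7.499×10^-7 + 0.01163 + 0.02611 + 4.729×10^-5 = 0.03779 K/W
Q = ΔT/ΣR = (-156 °C − 29.6 °C)/0.03779 = -4910 W
(Negative Q ⇒ heat flows inward; heat gain = 4910 W.)

Q = 4910 W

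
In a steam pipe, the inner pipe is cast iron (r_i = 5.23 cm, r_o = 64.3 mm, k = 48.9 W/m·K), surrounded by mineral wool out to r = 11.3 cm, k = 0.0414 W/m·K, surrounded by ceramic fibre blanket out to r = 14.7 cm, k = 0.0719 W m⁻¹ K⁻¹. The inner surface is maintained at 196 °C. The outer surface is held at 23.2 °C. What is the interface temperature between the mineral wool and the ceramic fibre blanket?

Series thermal resistances, inner to outer:
  R'_cast iron = ln(0.0643/0.0523)/(2πk) = 0.2066/(2π·48.9) = 6.723×10^-4 m·K/W
  R'_mineral wool = ln(0.113/0.0643)/(2πk) = 0.5638/(2π·0.0414) = 2.168 m·K/W
  R'_ceramic fibre blanket = ln(0.147/0.113)/(2πk) = 0.2630/(2π·0.0719) = 0.5823 m·K/W
ΣR = 6.723×10^-4 + 2.168 + 0.5823 = 2.751 m·K/W
Q' = ΔT/ΣR = (196 °C − 23.2 °C)/2.751 = 62.81 W/m
From the inner boundary to the mineral wool/ceramic fibre blanket interface, ΣR_partial = 2.169 m·K/W.
T_interface = T_in − Q'·ΣR_partial = 196 °C − (62.81)(2.169) = 59.8 °C

T = 59.8 °C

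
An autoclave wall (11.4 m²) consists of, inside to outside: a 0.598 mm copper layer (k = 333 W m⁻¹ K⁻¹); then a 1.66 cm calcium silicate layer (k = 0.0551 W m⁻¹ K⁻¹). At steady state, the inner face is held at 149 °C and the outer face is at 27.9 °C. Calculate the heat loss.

Q = 4.58 kW

Series thermal resistances, inner to outer:
  R_copper = L/(kA) = 5.98×10^-4/(333·11.4) = 1.575×10^-7 K/W
  R_calcium silicate = L/(kA) = 0.0166/(0.0551·11.4) = 0.02643 K/W
ΣR = 1.575×10^-7 + 0.02643 = 0.02643 K/W
Q = ΔT/ΣR = (149 °C − 27.9 °C)/0.02643 = 4580 W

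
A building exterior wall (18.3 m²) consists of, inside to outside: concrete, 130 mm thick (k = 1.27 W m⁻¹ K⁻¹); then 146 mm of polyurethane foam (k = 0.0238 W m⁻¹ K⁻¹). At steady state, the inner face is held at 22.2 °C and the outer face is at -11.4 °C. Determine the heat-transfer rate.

Q = 98.6 W

Treat each layer as a resistance in series:
  R_concrete = L/(kA) = 0.130/(1.27·18.3) = 0.005594 K/W
  R_polyurethane foam = L/(kA) = 0.146/(0.0238·18.3) = 0.3352 K/W
ΣR = 0.005594 + 0.3352 = 0.3408 K/W
Q = ΔT/ΣR = (22.2 °C − -11.4 °C)/0.3408 = 98.6 W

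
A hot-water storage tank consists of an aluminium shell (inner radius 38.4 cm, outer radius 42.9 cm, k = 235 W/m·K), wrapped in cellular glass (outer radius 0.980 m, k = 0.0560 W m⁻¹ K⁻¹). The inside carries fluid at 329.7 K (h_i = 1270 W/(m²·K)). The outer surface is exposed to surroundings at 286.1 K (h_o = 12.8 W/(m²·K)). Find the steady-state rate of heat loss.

Q = 23.3 W

Series thermal resistances, inner to outer:
  R_conv,in = 1/(4πr²h) = 1/(4π·0.384²·1270) = 4.249×10^-4 K/W
  R_aluminium = (1/0.384 − 1/0.429)/(4πk) = 0.2732/(4π·235) = 9.250×10^-5 K/W
  R_cellular glass = (1/0.429 − 1/0.980)/(4πk) = 1.311/(4π·0.0560) = 1.862 K/W
  R_conv,out = 1/(4πr²h) = 1/(4π·0.980²·12.8) = 0.006473 K/W
ΣR = 4.249×10^-4 + 9.250×10^-5 + 1.862 + 0.006473 = 1.869 K/W
Q = ΔT/ΣR = (329.7 K − 286.1 K)/1.869 = 23.3 W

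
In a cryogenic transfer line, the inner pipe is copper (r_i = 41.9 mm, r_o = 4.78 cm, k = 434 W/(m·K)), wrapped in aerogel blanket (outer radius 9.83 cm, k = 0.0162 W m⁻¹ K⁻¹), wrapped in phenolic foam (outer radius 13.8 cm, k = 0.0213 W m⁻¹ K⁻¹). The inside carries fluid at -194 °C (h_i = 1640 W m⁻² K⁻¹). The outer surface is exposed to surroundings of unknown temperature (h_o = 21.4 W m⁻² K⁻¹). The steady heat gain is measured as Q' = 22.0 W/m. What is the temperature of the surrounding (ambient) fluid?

Series resistances:
  R'_conv,in = 1/(2πr h) = 1/(2π·0.0419·1640) = 0.002316 m·K/W
  R'_copper = ln(0.0478/0.0419)/(2πk) = 0.1317/(2π·434) = 4.831×10^-5 m·K/W
  R'_aerogel blanket = ln(0.0983/0.0478)/(2πk) = 0.7210/(2π·0.0162) = 7.083 m·K/W
  R'_phenolic foam = ln(0.138/0.0983)/(2πk) = 0.3392/(2π·0.0213) = 2.535 m·K/W
  R'_conv,out = 1/(2πr h) = 1/(2π·0.138·21.4) = 0.05389 m·K/W
ΣR = 9.674 m·K/W
ΔT = Q'·ΣR = 22.0 × 9.674 = 212.8 K
Heat flows inward, so T_out = T_in + ΔT = -194 + 212.8 = 18.8 °C

T_out = 18.8 °C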